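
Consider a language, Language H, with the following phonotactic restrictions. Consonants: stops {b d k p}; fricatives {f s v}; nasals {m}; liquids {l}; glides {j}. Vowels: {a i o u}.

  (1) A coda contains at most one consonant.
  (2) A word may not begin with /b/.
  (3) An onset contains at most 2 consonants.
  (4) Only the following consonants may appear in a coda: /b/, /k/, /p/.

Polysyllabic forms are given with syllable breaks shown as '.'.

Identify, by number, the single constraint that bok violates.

2

bok: word begins with /b/.
This is a violation of constraint 2: "A word may not begin with /b/."
The remaining constraints (1, 3, 4) are satisfied.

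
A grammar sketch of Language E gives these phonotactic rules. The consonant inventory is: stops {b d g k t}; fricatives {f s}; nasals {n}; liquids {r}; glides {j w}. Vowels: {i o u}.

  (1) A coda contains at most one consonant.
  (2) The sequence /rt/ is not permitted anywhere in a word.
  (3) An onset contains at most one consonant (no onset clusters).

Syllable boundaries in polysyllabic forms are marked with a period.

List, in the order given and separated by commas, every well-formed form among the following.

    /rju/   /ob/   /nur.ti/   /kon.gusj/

/ob/

/rju/ — violates constraint 3: syllable 1 onset /rj/ has 2 consonants (> 1) → ill-formed
/ob/ — σ1 onset /∅/, coda /b/ ok → well-formed
/nur.ti/ — violates constraint 2: contains banned sequence /rt/ → ill-formed
/kon.gusj/ — violates constraint 1: syllable 2 coda /sj/ has 2 consonants (> 1) → ill-formed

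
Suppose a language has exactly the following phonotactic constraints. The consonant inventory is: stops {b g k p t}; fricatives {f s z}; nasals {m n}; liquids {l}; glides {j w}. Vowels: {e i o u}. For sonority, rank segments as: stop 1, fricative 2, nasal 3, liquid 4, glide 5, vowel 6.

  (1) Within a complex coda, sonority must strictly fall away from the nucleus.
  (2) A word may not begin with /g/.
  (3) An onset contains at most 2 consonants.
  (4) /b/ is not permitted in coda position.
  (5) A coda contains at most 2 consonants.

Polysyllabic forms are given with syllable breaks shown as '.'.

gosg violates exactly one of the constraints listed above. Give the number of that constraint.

2

gosg: word begins with /g/.
This is a violation of constraint 2: "A word may not begin with /g/."
The remaining constraints (1, 3, 4, 5) are satisfied.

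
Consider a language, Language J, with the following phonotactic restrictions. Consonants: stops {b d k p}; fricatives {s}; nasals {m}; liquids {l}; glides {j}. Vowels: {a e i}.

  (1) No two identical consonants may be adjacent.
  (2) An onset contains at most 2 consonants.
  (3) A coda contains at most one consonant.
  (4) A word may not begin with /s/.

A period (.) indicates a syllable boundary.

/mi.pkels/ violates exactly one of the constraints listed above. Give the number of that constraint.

3

/mi.pkels/: syllable 2 coda /ls/ has 2 consonants (> 1).
This is a violation of constraint 3: "A coda contains at most one consonant."
The remaining constraints (1, 2, 4) are satisfied.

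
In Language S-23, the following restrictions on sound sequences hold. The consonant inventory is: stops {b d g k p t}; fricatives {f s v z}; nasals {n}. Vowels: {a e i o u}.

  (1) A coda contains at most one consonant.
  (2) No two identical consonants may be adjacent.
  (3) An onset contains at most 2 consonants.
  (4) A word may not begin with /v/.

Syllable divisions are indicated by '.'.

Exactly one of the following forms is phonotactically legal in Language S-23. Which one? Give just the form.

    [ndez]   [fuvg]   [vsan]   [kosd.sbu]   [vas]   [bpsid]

[ndez] — σ1 onset /nd/ (2C), coda /z/ ok → phonotactically legal
[fuvg] — violates constraint 1: syllable 1 coda /vg/ has 2 consonants (> 1) → phonotactically illegal
[vsan] — violates constraint 4: word begins with /v/ → phonotactically illegal
[kosd.sbu] — violates constraint 1: syllable 1 coda /sd/ has 2 consonants (> 1) → phonotactically illegal
[vas] — violates constraint 4: word begins with /v/ → phonotactically illegal
[bpsid] — violates constraint 3: syllable 1 onset /bps/ has 3 consonants (> 2) → phonotactically illegal

[ndez]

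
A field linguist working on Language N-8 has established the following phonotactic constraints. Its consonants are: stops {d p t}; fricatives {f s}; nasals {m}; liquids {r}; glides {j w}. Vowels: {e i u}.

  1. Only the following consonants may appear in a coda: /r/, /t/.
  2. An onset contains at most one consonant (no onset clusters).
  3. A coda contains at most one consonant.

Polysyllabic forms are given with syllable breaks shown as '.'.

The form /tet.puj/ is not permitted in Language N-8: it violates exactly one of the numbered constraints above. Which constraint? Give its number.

/tet.puj/: syllable 2 coda contains /j/, which is not a licensed coda consonant.
This is a violation of constraint 1: "Only the following consonants may appear in a coda: /r/, /t/."
The remaining constraints (2, 3) are satisfied.

1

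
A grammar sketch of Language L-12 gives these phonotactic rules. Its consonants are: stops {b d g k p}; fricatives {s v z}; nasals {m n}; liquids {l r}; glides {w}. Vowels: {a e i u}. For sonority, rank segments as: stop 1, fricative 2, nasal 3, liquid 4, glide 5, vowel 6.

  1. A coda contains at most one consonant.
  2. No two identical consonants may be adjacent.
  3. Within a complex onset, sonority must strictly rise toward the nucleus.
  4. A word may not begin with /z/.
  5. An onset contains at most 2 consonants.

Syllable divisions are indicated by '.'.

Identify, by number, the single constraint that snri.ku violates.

snri.ku: syllable 1 onset /snr/ has 3 consonants (> 2).
This is a violation of constraint 5: "An onset contains at most 2 consonants."
The remaining constraints (1, 2, 3, 4) are satisfied.

5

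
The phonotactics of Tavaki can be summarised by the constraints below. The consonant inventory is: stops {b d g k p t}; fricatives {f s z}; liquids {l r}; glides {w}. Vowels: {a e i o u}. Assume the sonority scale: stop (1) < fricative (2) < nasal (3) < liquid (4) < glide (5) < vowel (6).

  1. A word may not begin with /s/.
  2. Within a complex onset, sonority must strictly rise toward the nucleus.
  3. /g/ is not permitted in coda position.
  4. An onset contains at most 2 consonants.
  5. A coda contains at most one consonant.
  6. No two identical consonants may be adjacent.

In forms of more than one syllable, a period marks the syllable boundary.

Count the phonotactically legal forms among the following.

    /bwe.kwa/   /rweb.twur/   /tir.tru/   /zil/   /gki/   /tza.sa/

/bwe.kwa/ — σ1 onset /bw/ (1→5 rises), coda /∅/ ok; σ2 onset /kw/ (1→5 rises), coda /∅/ ok → phonotactically legal
/rweb.twur/ — σ1 onset /rw/ (4→5 rises), coda /b/ ok; σ2 onset /tw/ (1→5 rises), coda /r/ ok → phonotactically legal
/tir.tru/ — σ1 onset /t/, coda /r/ ok; σ2 onset /tr/ (1→4 rises), coda /∅/ ok → phonotactically legal
/zil/ — σ1 onset /z/, coda /l/ ok → phonotactically legal
/gki/ — violates constraint 2: syllable 1 onset /gk/: /g/ (stop, 1) → /k/ (stop, 1) does not rise → phonotactically illegal
/tza.sa/ — σ1 onset /tz/ (1→2 rises), coda /∅/ ok; σ2 onset /s/, coda /∅/ ok → phonotactically legal
Phonotactically legal: /bwe.kwa/, /rweb.twur/, /tir.tru/, /zil/, /tza.sa/ → 5.

5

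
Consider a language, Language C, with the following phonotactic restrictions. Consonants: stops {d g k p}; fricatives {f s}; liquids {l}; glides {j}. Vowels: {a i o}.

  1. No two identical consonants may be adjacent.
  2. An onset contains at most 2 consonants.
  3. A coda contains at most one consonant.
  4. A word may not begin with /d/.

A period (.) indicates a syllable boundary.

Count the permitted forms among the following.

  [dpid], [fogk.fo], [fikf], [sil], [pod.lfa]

[dpid] — violates constraint 4: word begins with /d/ → not permitted
[fogk.fo] — violates constraint 3: syllable 1 coda /gk/ has 2 consonants (> 1) → not permitted
[fikf] — violates constraint 3: syllable 1 coda /kf/ has 2 consonants (> 1) → not permitted
[sil] — σ1 onset /s/, coda /l/ ok → permitted
[pod.lfa] — σ1 onset /p/, coda /d/ ok; σ2 onset /lf/ (2C), coda /∅/ ok → permitted
Permitted: [sil], [pod.lfa] → 2.

2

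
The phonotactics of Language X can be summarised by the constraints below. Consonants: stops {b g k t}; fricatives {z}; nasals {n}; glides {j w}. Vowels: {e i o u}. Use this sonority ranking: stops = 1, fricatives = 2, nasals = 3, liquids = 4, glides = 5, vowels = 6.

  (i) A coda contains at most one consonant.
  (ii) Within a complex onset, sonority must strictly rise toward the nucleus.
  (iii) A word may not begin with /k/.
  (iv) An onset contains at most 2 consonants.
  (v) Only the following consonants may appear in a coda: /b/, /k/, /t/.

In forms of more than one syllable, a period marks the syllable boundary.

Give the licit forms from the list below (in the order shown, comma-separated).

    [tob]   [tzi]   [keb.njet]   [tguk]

[tob] — σ1 onset /t/, coda /b/ ok → licit
[tzi] — σ1 onset /tz/ (1→2 rises), coda /∅/ ok → licit
[keb.njet] — violates constraint (iii): word begins with /k/ → illicit
[tguk] — violates constraint (ii): syllable 1 onset /tg/: /t/ (stop, 1) → /g/ (stop, 1) does not rise → illicit

[tob], [tzi]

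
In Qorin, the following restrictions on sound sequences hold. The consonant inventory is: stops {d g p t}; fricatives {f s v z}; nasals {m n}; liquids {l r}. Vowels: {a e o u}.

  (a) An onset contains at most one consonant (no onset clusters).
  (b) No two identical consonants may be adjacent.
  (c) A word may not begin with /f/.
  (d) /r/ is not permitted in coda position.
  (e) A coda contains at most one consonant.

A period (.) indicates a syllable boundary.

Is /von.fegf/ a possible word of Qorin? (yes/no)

no

/von.fegf/ — violates constraint (e): syllable 2 coda /gf/ has 2 consonants (> 1) → ill-formed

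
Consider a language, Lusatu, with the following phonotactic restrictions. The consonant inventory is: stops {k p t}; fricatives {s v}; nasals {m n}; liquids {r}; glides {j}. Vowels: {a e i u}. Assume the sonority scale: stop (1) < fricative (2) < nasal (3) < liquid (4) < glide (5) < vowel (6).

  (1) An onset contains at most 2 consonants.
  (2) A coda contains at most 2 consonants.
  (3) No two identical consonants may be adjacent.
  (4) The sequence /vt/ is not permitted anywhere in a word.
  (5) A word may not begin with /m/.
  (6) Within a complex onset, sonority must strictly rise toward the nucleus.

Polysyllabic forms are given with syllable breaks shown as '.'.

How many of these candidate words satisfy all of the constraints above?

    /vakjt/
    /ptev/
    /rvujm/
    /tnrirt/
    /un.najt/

0

/vakjt/ — violates constraint 2: syllable 1 coda /kjt/ has 3 consonants (> 2) → phonotactically illegal
/ptev/ — violates constraint 6: syllable 1 onset /pt/: /p/ (stop, 1) → /t/ (stop, 1) does not rise → phonotactically illegal
/rvujm/ — violates constraint 6: syllable 1 onset /rv/: /r/ (liquid, 4) → /v/ (fricative, 2) does not rise → phonotactically illegal
/tnrirt/ — violates constraint 1: syllable 1 onset /tnr/ has 3 consonants (> 2) → phonotactically illegal
/un.najt/ — violates constraint 3: adjacent identical consonants /nn/ → phonotactically illegal
No form is phonotactically legal → 0.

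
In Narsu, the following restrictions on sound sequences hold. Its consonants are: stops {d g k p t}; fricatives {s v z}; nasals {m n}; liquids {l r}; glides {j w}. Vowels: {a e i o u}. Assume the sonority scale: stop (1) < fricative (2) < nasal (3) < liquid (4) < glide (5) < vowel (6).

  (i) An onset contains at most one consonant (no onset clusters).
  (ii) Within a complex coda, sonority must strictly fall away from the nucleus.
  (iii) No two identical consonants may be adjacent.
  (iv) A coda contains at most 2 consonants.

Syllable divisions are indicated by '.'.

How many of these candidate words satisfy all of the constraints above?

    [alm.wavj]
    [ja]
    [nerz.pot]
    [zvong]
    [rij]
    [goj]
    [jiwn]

[alm.wavj] — violates constraint (ii): syllable 2 coda /vj/: /v/ (fricative, 2) → /j/ (glide, 5) does not fall → phonotactically illegal
[ja] — σ1 onset /j/, coda /∅/ ok → phonotactically legal
[nerz.pot] — σ1 onset /n/, coda /rz/ (4→2 falls) ok; σ2 onset /p/, coda /t/ ok → phonotactically legal
[zvong] — violates constraint (i): syllable 1 onset /zv/ has 2 consonants (> 1) → phonotactically illegal
[rij] — σ1 onset /r/, coda /j/ ok → phonotactically legal
[goj] — σ1 onset /g/, coda /j/ ok → phonotactically legal
[jiwn] — σ1 onset /j/, coda /wn/ (5→3 falls) ok → phonotactically legal
Phonotactically legal: [ja], [nerz.pot], [rij], [goj], [jiwn] → 5.

5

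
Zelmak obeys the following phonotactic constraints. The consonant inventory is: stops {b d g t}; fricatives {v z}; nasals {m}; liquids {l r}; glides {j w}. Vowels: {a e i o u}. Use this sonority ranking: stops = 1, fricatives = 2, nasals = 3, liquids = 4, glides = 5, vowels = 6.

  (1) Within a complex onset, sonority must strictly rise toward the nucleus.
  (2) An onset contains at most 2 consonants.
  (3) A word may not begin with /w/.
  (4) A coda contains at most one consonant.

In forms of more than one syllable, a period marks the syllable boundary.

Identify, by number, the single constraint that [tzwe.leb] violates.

[tzwe.leb]: syllable 1 onset /tzw/ has 3 consonants (> 2).
This is a violation of constraint 2: "An onset contains at most 2 consonants."
The remaining constraints (1, 3, 4) are satisfied.

2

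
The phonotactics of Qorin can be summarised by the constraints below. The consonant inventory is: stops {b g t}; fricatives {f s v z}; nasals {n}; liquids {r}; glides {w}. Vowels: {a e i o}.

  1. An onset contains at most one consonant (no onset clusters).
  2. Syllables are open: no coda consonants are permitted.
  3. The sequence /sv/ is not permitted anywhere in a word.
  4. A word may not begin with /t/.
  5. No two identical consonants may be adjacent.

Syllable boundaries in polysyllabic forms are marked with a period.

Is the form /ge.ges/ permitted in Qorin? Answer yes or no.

no

/ge.ges/ — violates constraint 2: syllable 2 coda /s/ has 1 consonant (> 0) → not permitted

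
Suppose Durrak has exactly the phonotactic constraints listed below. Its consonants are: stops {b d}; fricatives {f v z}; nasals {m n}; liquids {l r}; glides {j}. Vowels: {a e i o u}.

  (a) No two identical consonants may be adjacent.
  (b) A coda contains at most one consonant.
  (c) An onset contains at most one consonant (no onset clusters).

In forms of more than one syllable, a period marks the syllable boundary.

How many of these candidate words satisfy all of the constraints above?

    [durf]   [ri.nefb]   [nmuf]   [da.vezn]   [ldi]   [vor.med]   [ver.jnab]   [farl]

1

[durf] — violates constraint (b): syllable 1 coda /rf/ has 2 consonants (> 1) → not permitted
[ri.nefb] — violates constraint (b): syllable 2 coda /fb/ has 2 consonants (> 1) → not permitted
[nmuf] — violates constraint (c): syllable 1 onset /nm/ has 2 consonants (> 1) → not permitted
[da.vezn] — violates constraint (b): syllable 2 coda /zn/ has 2 consonants (> 1) → not permitted
[ldi] — violates constraint (c): syllable 1 onset /ld/ has 2 consonants (> 1) → not permitted
[vor.med] — σ1 onset /v/, coda /r/ ok; σ2 onset /m/, coda /d/ ok → permitted
[ver.jnab] — violates constraint (c): syllable 2 onset /jn/ has 2 consonants (> 1) → not permitted
[farl] — violates constraint (b): syllable 1 coda /rl/ has 2 consonants (> 1) → not permitted
Permitted: [vor.med] → 1.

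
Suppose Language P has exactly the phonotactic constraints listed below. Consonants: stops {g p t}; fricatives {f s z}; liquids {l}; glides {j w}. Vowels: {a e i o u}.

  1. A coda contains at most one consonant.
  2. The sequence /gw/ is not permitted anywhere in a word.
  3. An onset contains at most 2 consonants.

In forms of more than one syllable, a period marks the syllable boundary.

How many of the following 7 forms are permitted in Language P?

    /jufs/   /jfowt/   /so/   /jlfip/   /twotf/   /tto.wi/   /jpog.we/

2

/jufs/ — violates constraint 1: syllable 1 coda /fs/ has 2 consonants (> 1) → not permitted
/jfowt/ — violates constraint 1: syllable 1 coda /wt/ has 2 consonants (> 1) → not permitted
/so/ — σ1 onset /s/, coda /∅/ ok → permitted
/jlfip/ — violates constraint 3: syllable 1 onset /jlf/ has 3 consonants (> 2) → not permitted
/twotf/ — violates constraint 1: syllable 1 coda /tf/ has 2 consonants (> 1) → not permitted
/tto.wi/ — σ1 onset /tt/ (2C), coda /∅/ ok; σ2 onset /w/, coda /∅/ ok → permitted
/jpog.we/ — violates constraint 2: contains banned sequence /gw/ → not permitted
Permitted: /so/, /tto.wi/ → 2.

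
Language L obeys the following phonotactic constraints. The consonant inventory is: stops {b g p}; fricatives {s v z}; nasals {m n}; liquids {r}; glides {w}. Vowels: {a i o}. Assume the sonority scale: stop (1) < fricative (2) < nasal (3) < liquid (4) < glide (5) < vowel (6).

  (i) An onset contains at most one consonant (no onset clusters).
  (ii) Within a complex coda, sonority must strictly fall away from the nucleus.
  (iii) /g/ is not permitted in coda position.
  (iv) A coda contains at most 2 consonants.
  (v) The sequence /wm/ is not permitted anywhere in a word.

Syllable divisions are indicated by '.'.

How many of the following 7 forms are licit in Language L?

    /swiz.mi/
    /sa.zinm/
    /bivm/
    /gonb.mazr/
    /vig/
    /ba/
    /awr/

2

/swiz.mi/ — violates constraint (i): syllable 1 onset /sw/ has 2 consonants (> 1) → illicit
/sa.zinm/ — violates constraint (ii): syllable 2 coda /nm/: /n/ (nasal, 3) → /m/ (nasal, 3) does not fall → illicit
/bivm/ — violates constraint (ii): syllable 1 coda /vm/: /v/ (fricative, 2) → /m/ (nasal, 3) does not fall → illicit
/gonb.mazr/ — violates constraint (ii): syllable 2 coda /zr/: /z/ (fricative, 2) → /r/ (liquid, 4) does not fall → illicit
/vig/ — violates constraint (iii): syllable 1 coda contains /g/ → illicit
/ba/ — σ1 onset /b/, coda /∅/ ok → licit
/awr/ — σ1 onset /∅/, coda /wr/ (5→4 falls) ok → licit
Licit: /ba/, /awr/ → 2.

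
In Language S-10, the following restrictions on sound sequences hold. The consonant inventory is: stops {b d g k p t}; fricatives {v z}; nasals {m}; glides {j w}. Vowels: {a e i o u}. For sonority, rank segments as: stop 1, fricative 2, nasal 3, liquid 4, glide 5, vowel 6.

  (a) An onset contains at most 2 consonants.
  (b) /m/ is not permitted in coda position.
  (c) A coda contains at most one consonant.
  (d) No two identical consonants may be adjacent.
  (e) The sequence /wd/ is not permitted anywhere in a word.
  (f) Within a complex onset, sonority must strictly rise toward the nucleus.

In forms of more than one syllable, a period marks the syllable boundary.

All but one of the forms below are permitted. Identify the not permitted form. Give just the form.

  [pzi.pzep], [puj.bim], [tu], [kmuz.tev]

[pzi.pzep] — σ1 onset /pz/ (1→2 rises), coda /∅/ ok; σ2 onset /pz/ (1→2 rises), coda /p/ ok → permitted
[puj.bim] — violates constraint (b): syllable 2 coda contains /m/ → not permitted
[tu] — σ1 onset /t/, coda /∅/ ok → permitted
[kmuz.tev] — σ1 onset /km/ (1→3 rises), coda /z/ ok; σ2 onset /t/, coda /v/ ok → permitted

[puj.bim]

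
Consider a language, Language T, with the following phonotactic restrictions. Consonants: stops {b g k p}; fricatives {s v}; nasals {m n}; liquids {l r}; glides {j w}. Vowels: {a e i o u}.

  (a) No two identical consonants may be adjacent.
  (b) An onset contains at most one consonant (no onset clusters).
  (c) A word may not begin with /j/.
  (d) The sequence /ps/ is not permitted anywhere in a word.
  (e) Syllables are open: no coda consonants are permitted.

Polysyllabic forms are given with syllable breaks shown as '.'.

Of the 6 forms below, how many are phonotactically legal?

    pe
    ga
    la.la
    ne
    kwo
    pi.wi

5

pe — σ1 onset /p/, coda /∅/ ok → phonotactically legal
ga — σ1 onset /g/, coda /∅/ ok → phonotactically legal
la.la — σ1 onset /l/, coda /∅/ ok; σ2 onset /l/, coda /∅/ ok → phonotactically legal
ne — σ1 onset /n/, coda /∅/ ok → phonotactically legal
kwo — violates constraint (b): syllable 1 onset /kw/ has 2 consonants (> 1) → phonotactically illegal
pi.wi — σ1 onset /p/, coda /∅/ ok; σ2 onset /w/, coda /∅/ ok → phonotactically legal
Phonotactically legal: pe, ga, la.la, ne, pi.wi → 5.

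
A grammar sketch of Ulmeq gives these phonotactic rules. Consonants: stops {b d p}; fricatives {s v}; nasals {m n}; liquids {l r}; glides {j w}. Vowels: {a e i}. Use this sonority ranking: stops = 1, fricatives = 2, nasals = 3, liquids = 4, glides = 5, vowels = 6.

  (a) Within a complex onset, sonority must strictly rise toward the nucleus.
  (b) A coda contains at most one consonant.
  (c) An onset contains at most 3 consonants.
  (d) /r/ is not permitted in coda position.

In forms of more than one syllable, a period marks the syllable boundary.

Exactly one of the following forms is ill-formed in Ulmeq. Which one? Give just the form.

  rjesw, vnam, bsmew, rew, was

rjesw — violates constraint (b): syllable 1 coda /sw/ has 2 consonants (> 1) → ill-formed
vnam — σ1 onset /vn/ (2→3 rises), coda /m/ ok → well-formed
bsmew — σ1 onset /bsm/ (1→2→3 rises), coda /w/ ok → well-formed
rew — σ1 onset /r/, coda /w/ ok → well-formed
was — σ1 onset /w/, coda /s/ ok → well-formed

rjesw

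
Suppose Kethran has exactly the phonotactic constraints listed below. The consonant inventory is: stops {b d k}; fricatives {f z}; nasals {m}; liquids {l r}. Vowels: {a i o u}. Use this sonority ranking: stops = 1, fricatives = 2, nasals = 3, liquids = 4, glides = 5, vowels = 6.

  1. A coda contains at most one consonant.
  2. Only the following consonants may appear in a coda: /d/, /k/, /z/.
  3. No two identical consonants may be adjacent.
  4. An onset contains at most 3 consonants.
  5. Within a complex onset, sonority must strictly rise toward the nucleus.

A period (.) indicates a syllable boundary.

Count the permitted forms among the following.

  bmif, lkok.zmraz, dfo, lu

bmif — violates constraint 2: syllable 1 coda contains /f/, which is not a licensed coda consonant → not permitted
lkok.zmraz — violates constraint 5: syllable 1 onset /lk/: /l/ (liquid, 4) → /k/ (stop, 1) does not rise → not permitted
dfo — σ1 onset /df/ (1→2 rises), coda /∅/ ok → permitted
lu — σ1 onset /l/, coda /∅/ ok → permitted
Permitted: dfo, lu → 2.

2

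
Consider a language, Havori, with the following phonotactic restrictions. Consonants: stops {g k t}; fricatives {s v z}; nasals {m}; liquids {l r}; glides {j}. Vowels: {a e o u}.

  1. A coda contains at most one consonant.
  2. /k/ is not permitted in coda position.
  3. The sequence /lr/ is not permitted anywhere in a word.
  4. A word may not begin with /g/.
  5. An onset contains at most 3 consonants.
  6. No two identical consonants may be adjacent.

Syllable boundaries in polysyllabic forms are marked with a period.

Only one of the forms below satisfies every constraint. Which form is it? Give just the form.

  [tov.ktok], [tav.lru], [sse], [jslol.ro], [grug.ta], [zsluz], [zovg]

[tov.ktok] — violates constraint 2: syllable 2 coda contains /k/ → phonotactically illegal
[tav.lru] — violates constraint 3: contains banned sequence /lr/ → phonotactically illegal
[sse] — violates constraint 6: adjacent identical consonants /ss/ → phonotactically illegal
[jslol.ro] — violates constraint 3: contains banned sequence /lr/ → phonotactically illegal
[grug.ta] — violates constraint 4: word begins with /g/ → phonotactically illegal
[zsluz] — σ1 onset /zsl/ (3C), coda /z/ ok → phonotactically legal
[zovg] — violates constraint 1: syllable 1 coda /vg/ has 2 consonants (> 1) → phonotactically illegal

[zsluz]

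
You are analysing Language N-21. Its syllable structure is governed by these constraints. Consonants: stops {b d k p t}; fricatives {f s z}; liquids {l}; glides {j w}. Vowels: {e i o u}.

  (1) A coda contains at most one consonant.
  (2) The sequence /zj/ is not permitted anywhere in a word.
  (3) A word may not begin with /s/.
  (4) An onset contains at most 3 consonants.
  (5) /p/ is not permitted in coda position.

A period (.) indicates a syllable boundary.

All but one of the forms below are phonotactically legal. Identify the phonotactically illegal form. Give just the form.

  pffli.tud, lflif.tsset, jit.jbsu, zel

pffli.tud — violates constraint 4: syllable 1 onset /pffl/ has 4 consonants (> 3) → phonotactically illegal
lflif.tsset — σ1 onset /lfl/ (3C), coda /f/ ok; σ2 onset /tss/ (3C), coda /t/ ok → phonotactically legal
jit.jbsu — σ1 onset /j/, coda /t/ ok; σ2 onset /jbs/ (3C), coda /∅/ ok → phonotactically legal
zel — σ1 onset /z/, coda /l/ ok → phonotactically legal

pffli.tud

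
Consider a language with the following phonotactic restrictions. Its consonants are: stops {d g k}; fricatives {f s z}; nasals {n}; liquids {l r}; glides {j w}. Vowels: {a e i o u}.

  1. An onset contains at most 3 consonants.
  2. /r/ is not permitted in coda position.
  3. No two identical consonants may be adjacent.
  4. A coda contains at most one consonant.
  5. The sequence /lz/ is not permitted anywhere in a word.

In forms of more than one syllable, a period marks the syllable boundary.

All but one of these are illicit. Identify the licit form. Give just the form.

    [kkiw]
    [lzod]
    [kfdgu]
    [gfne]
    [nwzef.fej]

[gfne]

[kkiw] — violates constraint 3: adjacent identical consonants /kk/ → illicit
[lzod] — violates constraint 5: contains banned sequence /lz/ → illicit
[kfdgu] — violates constraint 1: syllable 1 onset /kfdg/ has 4 consonants (> 3) → illicit
[gfne] — σ1 onset /gfn/ (3C), coda /∅/ ok → licit
[nwzef.fej] — violates constraint 3: adjacent identical consonants /ff/ → illicit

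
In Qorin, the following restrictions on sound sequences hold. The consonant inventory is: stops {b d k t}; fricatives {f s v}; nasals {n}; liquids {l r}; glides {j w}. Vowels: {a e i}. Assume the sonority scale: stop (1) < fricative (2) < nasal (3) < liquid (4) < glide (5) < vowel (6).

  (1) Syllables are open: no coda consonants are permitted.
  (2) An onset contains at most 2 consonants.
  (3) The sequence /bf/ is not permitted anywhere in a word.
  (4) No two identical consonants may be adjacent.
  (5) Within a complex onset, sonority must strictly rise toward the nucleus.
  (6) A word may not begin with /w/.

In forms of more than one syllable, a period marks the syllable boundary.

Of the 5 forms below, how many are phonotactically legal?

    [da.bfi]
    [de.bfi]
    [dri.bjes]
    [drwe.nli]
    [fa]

[da.bfi] — violates constraint 3: contains banned sequence /bf/ → phonotactically illegal
[de.bfi] — violates constraint 3: contains banned sequence /bf/ → phonotactically illegal
[dri.bjes] — violates constraint 1: syllable 2 coda /s/ has 1 consonant (> 0) → phonotactically illegal
[drwe.nli] — violates constraint 2: syllable 1 onset /drw/ has 3 consonants (> 2) → phonotactically illegal
[fa] — σ1 onset /f/, coda /∅/ ok → phonotactically legal
Phonotactically legal: [fa] → 1.

1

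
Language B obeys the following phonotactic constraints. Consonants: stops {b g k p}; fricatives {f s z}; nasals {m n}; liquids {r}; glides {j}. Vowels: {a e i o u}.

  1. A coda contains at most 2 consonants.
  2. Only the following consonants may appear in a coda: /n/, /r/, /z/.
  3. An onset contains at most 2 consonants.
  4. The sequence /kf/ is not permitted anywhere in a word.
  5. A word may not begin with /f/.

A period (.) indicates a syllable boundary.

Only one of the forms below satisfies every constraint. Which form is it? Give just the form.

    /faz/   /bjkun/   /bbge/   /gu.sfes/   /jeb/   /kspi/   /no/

/faz/ — violates constraint 5: word begins with /f/ → illicit
/bjkun/ — violates constraint 3: syllable 1 onset /bjk/ has 3 consonants (> 2) → illicit
/bbge/ — violates constraint 3: syllable 1 onset /bbg/ has 3 consonants (> 2) → illicit
/gu.sfes/ — violates constraint 2: syllable 2 coda contains /s/, which is not a licensed coda consonant → illicit
/jeb/ — violates constraint 2: syllable 1 coda contains /b/, which is not a licensed coda consonant → illicit
/kspi/ — violates constraint 3: syllable 1 onset /ksp/ has 3 consonants (> 2) → illicit
/no/ — σ1 onset /n/, coda /∅/ ok → licit

/no/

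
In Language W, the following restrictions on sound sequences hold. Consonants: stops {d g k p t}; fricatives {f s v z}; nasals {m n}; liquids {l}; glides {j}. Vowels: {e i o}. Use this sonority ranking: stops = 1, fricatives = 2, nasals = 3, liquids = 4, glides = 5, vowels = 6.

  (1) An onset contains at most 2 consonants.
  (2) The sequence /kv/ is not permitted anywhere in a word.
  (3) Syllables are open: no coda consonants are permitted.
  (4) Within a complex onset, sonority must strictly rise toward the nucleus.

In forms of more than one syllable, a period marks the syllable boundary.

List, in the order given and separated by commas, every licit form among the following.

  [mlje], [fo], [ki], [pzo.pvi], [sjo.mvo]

[fo], [ki], [pzo.pvi]

[mlje] — violates constraint 1: syllable 1 onset /mlj/ has 3 consonants (> 2) → illicit
[fo] — σ1 onset /f/, coda /∅/ ok → licit
[ki] — σ1 onset /k/, coda /∅/ ok → licit
[pzo.pvi] — σ1 onset /pz/ (1→2 rises), coda /∅/ ok; σ2 onset /pv/ (1→2 rises), coda /∅/ ok → licit
[sjo.mvo] — violates constraint 4: syllable 2 onset /mv/: /m/ (nasal, 3) → /v/ (fricative, 2) does not rise → illicit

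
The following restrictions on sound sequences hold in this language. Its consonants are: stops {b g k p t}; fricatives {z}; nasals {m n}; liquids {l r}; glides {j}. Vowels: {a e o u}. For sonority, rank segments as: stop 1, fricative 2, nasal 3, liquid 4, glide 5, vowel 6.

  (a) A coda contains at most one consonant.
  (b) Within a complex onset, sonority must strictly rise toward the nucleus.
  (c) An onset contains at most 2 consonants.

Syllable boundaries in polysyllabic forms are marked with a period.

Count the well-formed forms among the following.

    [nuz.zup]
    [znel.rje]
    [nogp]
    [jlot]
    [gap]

3

[nuz.zup] — σ1 onset /n/, coda /z/ ok; σ2 onset /z/, coda /p/ ok → well-formed
[znel.rje] — σ1 onset /zn/ (2→3 rises), coda /l/ ok; σ2 onset /rj/ (4→5 rises), coda /∅/ ok → well-formed
[nogp] — violates constraint (a): syllable 1 coda /gp/ has 2 consonants (> 1) → ill-formed
[jlot] — violates constraint (b): syllable 1 onset /jl/: /j/ (glide, 5) → /l/ (liquid, 4) does not rise → ill-formed
[gap] — σ1 onset /g/, coda /p/ ok → well-formed
Well-formed: [nuz.zup], [znel.rje], [gap] → 3.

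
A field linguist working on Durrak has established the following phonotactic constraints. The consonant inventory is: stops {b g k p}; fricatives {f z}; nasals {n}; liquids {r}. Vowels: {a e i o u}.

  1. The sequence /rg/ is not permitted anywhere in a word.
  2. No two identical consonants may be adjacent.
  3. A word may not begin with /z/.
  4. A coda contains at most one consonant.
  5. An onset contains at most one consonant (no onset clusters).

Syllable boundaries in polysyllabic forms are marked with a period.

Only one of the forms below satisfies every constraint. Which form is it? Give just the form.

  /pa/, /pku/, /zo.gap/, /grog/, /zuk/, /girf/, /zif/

/pa/

/pa/ — σ1 onset /p/, coda /∅/ ok → phonotactically legal
/pku/ — violates constraint 5: syllable 1 onset /pk/ has 2 consonants (> 1) → phonotactically illegal
/zo.gap/ — violates constraint 3: word begins with /z/ → phonotactically illegal
/grog/ — violates constraint 5: syllable 1 onset /gr/ has 2 consonants (> 1) → phonotactically illegal
/zuk/ — violates constraint 3: word begins with /z/ → phonotactically illegal
/girf/ — violates constraint 4: syllable 1 coda /rf/ has 2 consonants (> 1) → phonotactically illegal
/zif/ — violates constraint 3: word begins with /z/ → phonotactically illegal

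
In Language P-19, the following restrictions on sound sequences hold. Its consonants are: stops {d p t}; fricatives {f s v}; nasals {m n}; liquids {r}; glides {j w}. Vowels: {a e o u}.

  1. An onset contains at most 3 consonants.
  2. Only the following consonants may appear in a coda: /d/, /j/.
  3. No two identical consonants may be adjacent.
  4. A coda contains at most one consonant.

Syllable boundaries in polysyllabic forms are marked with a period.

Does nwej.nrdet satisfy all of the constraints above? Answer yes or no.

nwej.nrdet — violates constraint 2: syllable 2 coda contains /t/, which is not a licensed coda consonant → ill-formed

no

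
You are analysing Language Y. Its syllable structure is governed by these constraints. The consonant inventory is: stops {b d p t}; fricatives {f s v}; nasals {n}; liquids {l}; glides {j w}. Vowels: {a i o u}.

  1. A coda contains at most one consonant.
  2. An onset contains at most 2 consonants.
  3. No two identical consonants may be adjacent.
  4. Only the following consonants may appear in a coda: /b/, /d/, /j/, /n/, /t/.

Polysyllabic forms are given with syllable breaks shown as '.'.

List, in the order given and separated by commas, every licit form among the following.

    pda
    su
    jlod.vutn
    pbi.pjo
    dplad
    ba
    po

pda — σ1 onset /pd/ (2C), coda /∅/ ok → licit
su — σ1 onset /s/, coda /∅/ ok → licit
jlod.vutn — violates constraint 1: syllable 2 coda /tn/ has 2 consonants (> 1) → illicit
pbi.pjo — σ1 onset /pb/ (2C), coda /∅/ ok; σ2 onset /pj/ (2C), coda /∅/ ok → licit
dplad — violates constraint 2: syllable 1 onset /dpl/ has 3 consonants (> 2) → illicit
ba — σ1 onset /b/, coda /∅/ ok → licit
po — σ1 onset /p/, coda /∅/ ok → licit

pda, su, pbi.pjo, ba, po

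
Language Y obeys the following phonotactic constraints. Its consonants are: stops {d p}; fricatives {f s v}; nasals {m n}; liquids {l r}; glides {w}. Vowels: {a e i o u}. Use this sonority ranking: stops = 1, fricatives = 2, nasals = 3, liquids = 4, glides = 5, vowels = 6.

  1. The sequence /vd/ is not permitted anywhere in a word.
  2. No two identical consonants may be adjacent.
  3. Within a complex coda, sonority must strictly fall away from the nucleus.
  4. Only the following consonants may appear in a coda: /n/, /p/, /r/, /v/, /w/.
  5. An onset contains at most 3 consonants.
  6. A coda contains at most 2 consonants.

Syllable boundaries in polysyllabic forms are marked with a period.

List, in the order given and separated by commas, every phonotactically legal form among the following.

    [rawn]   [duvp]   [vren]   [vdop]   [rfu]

[rawn], [duvp], [vren], [rfu]

[rawn] — σ1 onset /r/, coda /wn/ (5→3 falls) ok → phonotactically legal
[duvp] — σ1 onset /d/, coda /vp/ (2→1 falls) ok → phonotactically legal
[vren] — σ1 onset /vr/ (2C), coda /n/ ok → phonotactically legal
[vdop] — violates constraint 1: contains banned sequence /vd/ → phonotactically illegal
[rfu] — σ1 onset /rf/ (2C), coda /∅/ ok → phonotactically legal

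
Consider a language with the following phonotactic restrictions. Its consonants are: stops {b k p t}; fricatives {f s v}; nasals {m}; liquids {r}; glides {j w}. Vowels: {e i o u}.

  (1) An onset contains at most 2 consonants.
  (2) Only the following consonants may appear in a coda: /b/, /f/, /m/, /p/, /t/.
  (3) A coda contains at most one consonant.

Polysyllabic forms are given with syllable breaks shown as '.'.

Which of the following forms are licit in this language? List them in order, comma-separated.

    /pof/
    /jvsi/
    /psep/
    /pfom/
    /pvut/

/pof/, /psep/, /pfom/, /pvut/

/pof/ — σ1 onset /p/, coda /f/ ok → licit
/jvsi/ — violates constraint 1: syllable 1 onset /jvs/ has 3 consonants (> 2) → illicit
/psep/ — σ1 onset /ps/ (2C), coda /p/ ok → licit
/pfom/ — σ1 onset /pf/ (2C), coda /m/ ok → licit
/pvut/ — σ1 onset /pv/ (2C), coda /t/ ok → licit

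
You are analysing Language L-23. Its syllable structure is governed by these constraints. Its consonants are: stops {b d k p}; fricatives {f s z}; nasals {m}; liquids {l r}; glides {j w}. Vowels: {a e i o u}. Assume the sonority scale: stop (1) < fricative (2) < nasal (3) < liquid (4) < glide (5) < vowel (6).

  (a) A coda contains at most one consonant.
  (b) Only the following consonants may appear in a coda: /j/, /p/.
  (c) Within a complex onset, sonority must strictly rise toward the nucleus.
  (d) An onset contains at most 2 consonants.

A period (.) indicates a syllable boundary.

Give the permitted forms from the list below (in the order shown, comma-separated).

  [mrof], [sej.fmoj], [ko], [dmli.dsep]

[mrof] — violates constraint (b): syllable 1 coda contains /f/, which is not a licensed coda consonant → not permitted
[sej.fmoj] — σ1 onset /s/, coda /j/ ok; σ2 onset /fm/ (2→3 rises), coda /j/ ok → permitted
[ko] — σ1 onset /k/, coda /∅/ ok → permitted
[dmli.dsep] — violates constraint (d): syllable 1 onset /dml/ has 3 consonants (> 2) → not permitted

[sej.fmoj], [ko]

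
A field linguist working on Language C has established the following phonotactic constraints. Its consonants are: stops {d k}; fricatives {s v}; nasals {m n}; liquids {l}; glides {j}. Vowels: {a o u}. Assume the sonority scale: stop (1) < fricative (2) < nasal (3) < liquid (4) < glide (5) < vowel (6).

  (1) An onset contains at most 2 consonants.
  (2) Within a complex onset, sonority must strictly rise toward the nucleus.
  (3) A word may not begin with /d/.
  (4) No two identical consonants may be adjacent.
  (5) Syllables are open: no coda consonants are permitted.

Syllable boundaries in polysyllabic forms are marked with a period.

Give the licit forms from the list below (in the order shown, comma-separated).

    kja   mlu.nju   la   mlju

kja, mlu.nju, la

kja — σ1 onset /kj/ (1→5 rises), coda /∅/ ok → licit
mlu.nju — σ1 onset /ml/ (3→4 rises), coda /∅/ ok; σ2 onset /nj/ (3→5 rises), coda /∅/ ok → licit
la — σ1 onset /l/, coda /∅/ ok → licit
mlju — violates constraint 1: syllable 1 onset /mlj/ has 3 consonants (> 2) → illicit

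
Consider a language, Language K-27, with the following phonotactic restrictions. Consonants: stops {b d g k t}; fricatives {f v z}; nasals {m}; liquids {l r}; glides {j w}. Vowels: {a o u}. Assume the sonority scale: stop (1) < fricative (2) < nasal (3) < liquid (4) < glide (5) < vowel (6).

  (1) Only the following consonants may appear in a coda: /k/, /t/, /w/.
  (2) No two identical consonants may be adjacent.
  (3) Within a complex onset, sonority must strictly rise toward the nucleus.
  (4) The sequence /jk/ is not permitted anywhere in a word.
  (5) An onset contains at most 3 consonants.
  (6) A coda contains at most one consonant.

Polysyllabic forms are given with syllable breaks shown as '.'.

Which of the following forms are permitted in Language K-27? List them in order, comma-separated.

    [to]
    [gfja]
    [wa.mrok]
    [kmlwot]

[to] — σ1 onset /t/, coda /∅/ ok → permitted
[gfja] — σ1 onset /gfj/ (1→2→5 rises), coda /∅/ ok → permitted
[wa.mrok] — σ1 onset /w/, coda /∅/ ok; σ2 onset /mr/ (3→4 rises), coda /k/ ok → permitted
[kmlwot] — violates constraint 5: syllable 1 onset /kmlw/ has 4 consonants (> 3) → not permitted

[to], [gfja], [wa.mrok]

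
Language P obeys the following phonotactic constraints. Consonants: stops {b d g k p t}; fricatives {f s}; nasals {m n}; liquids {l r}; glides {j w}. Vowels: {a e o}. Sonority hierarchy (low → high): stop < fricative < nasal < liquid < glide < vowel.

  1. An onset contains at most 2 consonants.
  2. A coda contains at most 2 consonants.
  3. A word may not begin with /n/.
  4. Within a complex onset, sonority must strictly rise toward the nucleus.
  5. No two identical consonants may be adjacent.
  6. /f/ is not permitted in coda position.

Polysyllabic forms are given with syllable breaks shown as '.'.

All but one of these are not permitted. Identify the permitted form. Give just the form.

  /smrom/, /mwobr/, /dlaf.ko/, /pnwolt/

/mwobr/

/smrom/ — violates constraint 1: syllable 1 onset /smr/ has 3 consonants (> 2) → not permitted
/mwobr/ — σ1 onset /mw/ (3→5 rises), coda /br/ (2C) ok → permitted
/dlaf.ko/ — violates constraint 6: syllable 1 coda contains /f/ → not permitted
/pnwolt/ — violates constraint 1: syllable 1 onset /pnw/ has 3 consonants (> 2) → not permitted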